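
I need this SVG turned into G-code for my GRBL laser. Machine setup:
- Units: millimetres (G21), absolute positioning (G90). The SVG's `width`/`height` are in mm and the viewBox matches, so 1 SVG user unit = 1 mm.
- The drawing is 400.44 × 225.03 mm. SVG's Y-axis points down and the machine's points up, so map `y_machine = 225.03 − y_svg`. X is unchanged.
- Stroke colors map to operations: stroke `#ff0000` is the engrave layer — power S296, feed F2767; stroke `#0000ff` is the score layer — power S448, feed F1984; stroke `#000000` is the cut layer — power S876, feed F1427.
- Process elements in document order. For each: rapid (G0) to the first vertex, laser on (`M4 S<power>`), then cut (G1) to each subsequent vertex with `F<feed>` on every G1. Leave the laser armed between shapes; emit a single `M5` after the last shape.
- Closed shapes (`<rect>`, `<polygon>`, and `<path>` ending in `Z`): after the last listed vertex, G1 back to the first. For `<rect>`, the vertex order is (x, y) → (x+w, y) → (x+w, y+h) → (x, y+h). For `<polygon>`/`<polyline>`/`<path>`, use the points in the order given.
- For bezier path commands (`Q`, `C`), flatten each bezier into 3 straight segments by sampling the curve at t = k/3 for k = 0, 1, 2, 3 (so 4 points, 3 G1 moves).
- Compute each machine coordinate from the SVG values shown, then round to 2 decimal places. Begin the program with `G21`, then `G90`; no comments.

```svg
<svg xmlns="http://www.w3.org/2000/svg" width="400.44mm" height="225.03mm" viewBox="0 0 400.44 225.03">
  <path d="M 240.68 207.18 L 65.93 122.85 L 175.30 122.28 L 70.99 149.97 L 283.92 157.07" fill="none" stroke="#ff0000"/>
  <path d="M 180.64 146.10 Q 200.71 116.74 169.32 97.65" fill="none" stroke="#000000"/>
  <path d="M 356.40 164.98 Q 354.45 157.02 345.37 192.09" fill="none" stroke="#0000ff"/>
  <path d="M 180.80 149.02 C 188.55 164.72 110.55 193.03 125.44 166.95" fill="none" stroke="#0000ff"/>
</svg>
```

1 u = 1 mm; y_m = 225.03 − y.

[1] `<path>` open polyline, #ff0000→engrave S296 F2767: (240.68,17.85) → (65.93,102.18) → (175.30,102.75) → (70.99,75.06) → (283.92,67.96)

[2] `<path>` quadratic bezier, #000000→cut S876 F1427: (180.64,78.93) → (188.30,97.36) → (184.53,113.51) → (169.32,127.38)

[3] `<path>` quadratic bezier, #0000ff→score S448 F1984: (356.40,60.05) → (354.31,60.58) → (350.63,51.54) → (345.37,32.94)

[4] `<path>` cubic bezier, #0000ff→score S448 F1984: (180.80,76.01) → (166.58,58.59) → (134.90,47.65) → (125.44,58.08)

G21
G90
G0 X240.68 Y17.85
M4 S296
G1 X65.93 Y102.18 F2767
G1 X175.30 Y102.75 F2767
G1 X70.99 Y75.06 F2767
G1 X283.92 Y67.96 F2767
G0 X180.64 Y78.93
M4 S876
G1 X188.30 Y97.36 F1427
G1 X184.53 Y113.51 F1427
G1 X169.32 Y127.38 F1427
G0 X356.40 Y60.05
M4 S448
G1 X354.31 Y60.58 F1984
G1 X350.63 Y51.54 F1984
G1 X345.37 Y32.94 F1984
G0 X180.80 Y76.01
M4 S448
G1 X166.58 Y58.59 F1984
G1 X134.90 Y47.65 F1984
G1 X125.44 Y58.08 F1984
M5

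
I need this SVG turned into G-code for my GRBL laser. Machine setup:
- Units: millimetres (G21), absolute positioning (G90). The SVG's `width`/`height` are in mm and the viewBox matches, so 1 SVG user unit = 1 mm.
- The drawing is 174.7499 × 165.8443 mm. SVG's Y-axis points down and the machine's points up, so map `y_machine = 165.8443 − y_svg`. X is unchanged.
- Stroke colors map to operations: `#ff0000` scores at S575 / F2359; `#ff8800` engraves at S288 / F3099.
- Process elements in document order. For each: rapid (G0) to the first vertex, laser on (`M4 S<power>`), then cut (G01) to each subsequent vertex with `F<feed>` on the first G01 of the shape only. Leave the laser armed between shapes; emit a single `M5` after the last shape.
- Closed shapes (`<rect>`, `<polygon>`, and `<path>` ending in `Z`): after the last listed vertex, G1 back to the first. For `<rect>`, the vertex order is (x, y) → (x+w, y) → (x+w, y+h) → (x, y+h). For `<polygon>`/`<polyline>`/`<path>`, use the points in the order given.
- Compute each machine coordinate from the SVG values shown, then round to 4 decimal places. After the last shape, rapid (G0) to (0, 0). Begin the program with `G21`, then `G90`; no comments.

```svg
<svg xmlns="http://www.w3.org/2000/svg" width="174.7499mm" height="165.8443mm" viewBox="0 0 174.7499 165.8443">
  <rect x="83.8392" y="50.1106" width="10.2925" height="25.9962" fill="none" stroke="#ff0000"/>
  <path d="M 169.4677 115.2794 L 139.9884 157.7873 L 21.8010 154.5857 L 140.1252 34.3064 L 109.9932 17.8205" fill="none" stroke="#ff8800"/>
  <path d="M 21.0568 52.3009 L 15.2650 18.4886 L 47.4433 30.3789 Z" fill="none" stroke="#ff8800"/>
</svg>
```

G21
G90
G0 X83.8392 Y115.7337
M4 S575
G01 X94.1317 Y115.7337 F2359
G01 X94.1317 Y89.7375
G01 X83.8392 Y89.7375
G01 X83.8392 Y115.7337
G0 X169.4677 Y50.5649
M4 S288
G01 X139.9884 Y8.0570 F3099
G01 X21.8010 Y11.2586
G01 X140.1252 Y131.5379
G01 X109.9932 Y148.0238
G0 X21.0568 Y113.5434
M4 S288
G01 X15.2650 Y147.3557 F3099
G01 X47.4433 Y135.4654
G01 X21.0568 Y113.5434
M5
G0 X0.0000 Y0.0000

1 u = 1 mm; y_m = 165.8443 − y.

[1] `<rect>` rectangle, #ff0000→score S575 F2359: (83.8392,115.7337) → (94.1317,115.7337) → (94.1317,89.7375) → (83.8392,89.7375) → (83.8392,115.7337) (closed)

[2] `<path>` open polyline, #ff8800→engrave S288 F3099: (169.4677,50.5649) → (139.9884,8.0570) → (21.8010,11.2586) → (140.1252,131.5379) → (109.9932,148.0238)

[3] `<path>` regular polygon, #ff8800→engrave S288 F3099: (21.0568,113.5434) → (15.2650,147.3557) → (47.4433,135.4654) → (21.0568,113.5434) (closed)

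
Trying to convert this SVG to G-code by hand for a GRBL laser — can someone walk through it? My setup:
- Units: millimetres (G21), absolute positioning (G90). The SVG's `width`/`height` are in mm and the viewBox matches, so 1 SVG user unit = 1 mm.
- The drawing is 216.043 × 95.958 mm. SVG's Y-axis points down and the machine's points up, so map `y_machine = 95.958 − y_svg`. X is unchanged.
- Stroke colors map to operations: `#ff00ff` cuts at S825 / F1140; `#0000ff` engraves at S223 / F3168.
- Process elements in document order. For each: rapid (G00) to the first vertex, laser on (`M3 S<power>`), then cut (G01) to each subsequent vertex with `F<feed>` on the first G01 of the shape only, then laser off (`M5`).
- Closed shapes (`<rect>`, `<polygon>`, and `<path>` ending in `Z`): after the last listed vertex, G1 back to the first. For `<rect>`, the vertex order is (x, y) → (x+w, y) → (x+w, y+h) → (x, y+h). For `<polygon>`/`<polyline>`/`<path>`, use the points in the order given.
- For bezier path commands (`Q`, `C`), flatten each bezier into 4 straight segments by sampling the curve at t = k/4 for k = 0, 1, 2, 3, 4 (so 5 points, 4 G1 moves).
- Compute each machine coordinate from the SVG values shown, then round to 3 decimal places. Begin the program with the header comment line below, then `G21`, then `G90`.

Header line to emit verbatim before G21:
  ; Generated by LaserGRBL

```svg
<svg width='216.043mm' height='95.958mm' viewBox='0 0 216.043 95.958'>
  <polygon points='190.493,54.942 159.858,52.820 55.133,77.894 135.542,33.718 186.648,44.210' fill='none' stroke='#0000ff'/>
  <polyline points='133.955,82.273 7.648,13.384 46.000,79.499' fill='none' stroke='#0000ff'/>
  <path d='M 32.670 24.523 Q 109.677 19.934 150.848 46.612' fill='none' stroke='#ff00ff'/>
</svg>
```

; Generated by LaserGRBL
G21
G90
G00 X190.493 Y41.016
M3 S223
G01 X159.858 Y43.138 F3168
G01 X55.133 Y18.064
G01 X135.542 Y62.240
G01 X186.648 Y51.748
G01 X190.493 Y41.016
M5
G00 X133.955 Y13.685
M3 S223
G01 X7.648 Y82.574 F3168
G01 X46.000 Y16.459
M5
G00 X32.670 Y71.435
M3 S825
G01 X68.934 Y71.775 F1140
G01 X100.718 Y68.207
G01 X128.023 Y60.731
G01 X150.848 Y49.346
M5

viewBox `0 0 216.043 95.958` with mm width/height → 1 unit = 1 mm. Flip: y_m = 95.958 − y_svg.

**Shape 1** — `<polygon>` closed polygon, stroke `#0000ff` → engrave (S223, F3168). Machine vertices: (190.493,41.016) → (159.858,43.138) → (55.133,18.064) → (135.542,62.240) → (186.648,51.748) → (190.493,41.016). Closed: final G1 returns to the first vertex.

**Shape 2** — `<polyline>` open polyline, stroke `#0000ff` → engrave (S223, F3168). Machine vertices: (133.955,13.685) → (7.648,82.574) → (46.000,16.459). Open path.

**Shape 3** — `<path>` quadratic bezier, stroke `#ff00ff` → cut (S825, F1140). Control points (SVG): P0=(32.670,24.523), P1=(109.677,19.934), P2=(150.848,46.612); sampled at t=k/4. Machine vertices: (32.670,71.435) → (68.934,71.775) → (100.718,68.207) → (128.023,60.731) → (150.848,49.346). Open path.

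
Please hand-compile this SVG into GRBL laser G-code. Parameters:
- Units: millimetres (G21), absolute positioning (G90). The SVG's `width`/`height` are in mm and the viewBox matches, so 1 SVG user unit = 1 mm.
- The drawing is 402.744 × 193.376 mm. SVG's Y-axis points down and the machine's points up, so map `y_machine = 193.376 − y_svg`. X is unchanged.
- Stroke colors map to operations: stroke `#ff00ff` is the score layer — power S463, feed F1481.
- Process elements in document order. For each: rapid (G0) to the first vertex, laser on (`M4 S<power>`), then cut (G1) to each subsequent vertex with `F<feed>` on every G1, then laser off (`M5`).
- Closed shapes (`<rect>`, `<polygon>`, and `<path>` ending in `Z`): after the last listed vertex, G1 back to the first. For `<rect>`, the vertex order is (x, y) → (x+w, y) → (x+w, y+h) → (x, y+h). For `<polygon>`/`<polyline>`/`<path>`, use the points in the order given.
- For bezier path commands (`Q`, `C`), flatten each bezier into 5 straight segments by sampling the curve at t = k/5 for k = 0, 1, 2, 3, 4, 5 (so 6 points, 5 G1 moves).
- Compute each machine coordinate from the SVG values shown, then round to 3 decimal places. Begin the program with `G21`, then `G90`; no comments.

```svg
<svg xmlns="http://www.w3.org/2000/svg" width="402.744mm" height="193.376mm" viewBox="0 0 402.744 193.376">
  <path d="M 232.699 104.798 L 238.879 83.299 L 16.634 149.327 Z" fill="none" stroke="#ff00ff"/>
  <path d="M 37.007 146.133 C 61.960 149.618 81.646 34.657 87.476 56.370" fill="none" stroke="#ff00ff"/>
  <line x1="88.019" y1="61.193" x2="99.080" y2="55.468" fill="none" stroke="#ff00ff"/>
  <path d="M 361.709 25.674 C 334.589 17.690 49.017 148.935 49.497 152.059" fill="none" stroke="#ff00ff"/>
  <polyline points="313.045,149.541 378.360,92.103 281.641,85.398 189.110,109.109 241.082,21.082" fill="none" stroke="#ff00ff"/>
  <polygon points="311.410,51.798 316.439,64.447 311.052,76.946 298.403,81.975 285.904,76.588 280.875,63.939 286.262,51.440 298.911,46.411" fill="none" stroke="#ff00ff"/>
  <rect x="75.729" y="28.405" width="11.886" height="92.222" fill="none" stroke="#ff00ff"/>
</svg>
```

G21
G90
G0 X232.699 Y88.578
M4 S463
G1 X238.879 Y110.077 F1481
G1 X16.634 Y44.049 F1481
G1 X232.699 Y88.578 F1481
M5
G0 X37.007 Y47.243
M4 S463
G1 X51.278 Y57.325 F1481
G1 X63.873 Y83.587 F1481
G1 X74.379 Y113.786 F1481
G1 X82.384 Y135.674 F1481
G1 X87.476 Y137.006 F1481
M5
G0 X88.019 Y132.183
M4 S463
G1 X99.080 Y137.908 F1481
M5
G0 X361.709 Y167.702
M4 S463
G1 X318.779 Y157.924 F1481
G1 X239.956 Y127.563 F1481
G1 X151.378 Y89.453 F1481
G1 X79.179 Y56.427 F1481
G1 X49.497 Y41.317 F1481
M5
G0 X313.045 Y43.835
M4 S463
G1 X378.360 Y101.273 F1481
G1 X281.641 Y107.978 F1481
G1 X189.110 Y84.267 F1481
G1 X241.082 Y172.294 F1481
M5
G0 X311.410 Y141.578
M4 S463
G1 X316.439 Y128.929 F1481
G1 X311.052 Y116.430 F1481
G1 X298.403 Y111.401 F1481
G1 X285.904 Y116.788 F1481
G1 X280.875 Y129.437 F1481
G1 X286.262 Y141.936 F1481
G1 X298.911 Y146.965 F1481
G1 X311.410 Y141.578 F1481
M5
G0 X75.729 Y164.971
M4 S463
G1 X87.615 Y164.971 F1481
G1 X87.615 Y72.749 F1481
G1 X75.729 Y72.749 F1481
G1 X75.729 Y164.971 F1481
M5

viewBox `0 0 402.744 193.376` with mm width/height → 1 unit = 1 mm. Flip: y_m = 193.376 − y_svg.

**Shape 1** — `<path>` closed polygon, stroke `#ff00ff` → score (S463, F1481). Machine vertices: (232.699,88.578) → (238.879,110.077) → (16.634,44.049) → (232.699,88.578). Closed: final G1 returns to the first vertex.

**Shape 2** — `<path>` cubic bezier, stroke `#ff00ff` → score (S463, F1481). Control points (SVG): P0=(37.007,146.133), P1=(61.960,149.618), P2=(81.646,34.657), P3=(87.476,56.370); sampled at t=k/5. Machine vertices: (37.007,47.243) → (51.278,57.325) → (63.873,83.587) → (74.379,113.786) → (82.384,135.674) → (87.476,137.006). Open path.

**Shape 3** — `<line>` line segment, stroke `#ff00ff` → score (S463, F1481). Machine vertices: (88.019,132.183) → (99.080,137.908). Open path.

**Shape 4** — `<path>` cubic bezier, stroke `#ff00ff` → score (S463, F1481). Control points (SVG): P0=(361.709,25.674), P1=(334.589,17.690), P2=(49.017,148.935), P3=(49.497,152.059); sampled at t=k/5. Machine vertices: (361.709,167.702) → (318.779,157.924) → (239.956,127.563) → (151.378,89.453) → (79.179,56.427) → (49.497,41.317). Open path.

**Shape 5** — `<polyline>` open polyline, stroke `#ff00ff` → score (S463, F1481). Machine vertices: (313.045,43.835) → (378.360,101.273) → (281.641,107.978) → (189.110,84.267) → (241.082,172.294). Open path.

**Shape 6** — `<polygon>` regular polygon, stroke `#ff00ff` → score (S463, F1481). Machine vertices: (311.410,141.578) → (316.439,128.929) → (311.052,116.430) → (298.403,111.401) → (285.904,116.788) → (280.875,129.437) → (286.262,141.936) → (298.911,146.965) → (311.410,141.578). Closed: final G1 returns to the first vertex.

**Shape 7** — `<rect>` rectangle, stroke `#ff00ff` → score (S463, F1481). Machine vertices: (75.729,164.971) → (87.615,164.971) → (87.615,72.749) → (75.729,72.749) → (75.729,164.971). Closed: final G1 returns to the first vertex.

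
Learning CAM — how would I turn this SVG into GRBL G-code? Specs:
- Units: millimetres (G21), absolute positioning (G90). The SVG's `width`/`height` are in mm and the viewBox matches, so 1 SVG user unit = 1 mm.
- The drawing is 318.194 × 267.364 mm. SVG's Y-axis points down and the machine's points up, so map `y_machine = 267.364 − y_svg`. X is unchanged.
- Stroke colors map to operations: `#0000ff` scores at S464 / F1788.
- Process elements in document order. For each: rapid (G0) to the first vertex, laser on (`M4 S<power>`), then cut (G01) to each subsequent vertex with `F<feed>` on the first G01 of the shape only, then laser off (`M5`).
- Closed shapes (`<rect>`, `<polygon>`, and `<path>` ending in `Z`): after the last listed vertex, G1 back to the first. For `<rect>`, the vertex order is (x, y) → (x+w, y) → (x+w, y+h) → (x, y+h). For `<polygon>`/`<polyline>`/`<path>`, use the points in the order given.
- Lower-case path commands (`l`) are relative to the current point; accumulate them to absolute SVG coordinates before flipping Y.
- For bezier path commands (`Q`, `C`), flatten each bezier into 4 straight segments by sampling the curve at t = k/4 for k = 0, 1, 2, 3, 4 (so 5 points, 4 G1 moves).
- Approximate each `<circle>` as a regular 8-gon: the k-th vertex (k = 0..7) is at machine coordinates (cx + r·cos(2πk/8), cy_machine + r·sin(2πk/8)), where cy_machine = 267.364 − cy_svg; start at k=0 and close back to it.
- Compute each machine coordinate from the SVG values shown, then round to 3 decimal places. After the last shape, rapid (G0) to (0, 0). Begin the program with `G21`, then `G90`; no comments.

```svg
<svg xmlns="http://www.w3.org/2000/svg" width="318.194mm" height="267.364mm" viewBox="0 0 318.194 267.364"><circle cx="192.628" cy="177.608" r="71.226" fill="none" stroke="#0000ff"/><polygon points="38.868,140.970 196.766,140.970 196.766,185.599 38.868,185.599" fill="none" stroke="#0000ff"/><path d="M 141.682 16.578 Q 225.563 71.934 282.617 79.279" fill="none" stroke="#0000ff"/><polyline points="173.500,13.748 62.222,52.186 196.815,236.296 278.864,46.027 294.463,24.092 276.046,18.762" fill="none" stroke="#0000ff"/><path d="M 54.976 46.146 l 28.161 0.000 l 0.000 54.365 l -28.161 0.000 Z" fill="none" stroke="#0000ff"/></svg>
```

viewBox `0 0 318.194 267.364` with mm width/height → 1 unit = 1 mm. Flip: y_m = 267.364 − y_svg.

**Shape 1** — `<circle>` circle, stroke `#0000ff` → score (S464, F1788). Machine vertices: (263.854,89.756) → (242.992,140.120) → (192.628,160.982) → (142.264,140.120) → (121.402,89.756) → (142.264,39.392) → (192.628,18.530) → (242.992,39.392) → (263.854,89.756). Closed: final G1 returns to the first vertex.

**Shape 2** — `<polygon>` rectangle, stroke `#0000ff` → score (S464, F1788). Machine vertices: (38.868,126.394) → (196.766,126.394) → (196.766,81.765) → (38.868,81.765) → (38.868,126.394). Closed: final G1 returns to the first vertex.

**Shape 3** — `<path>` quadratic bezier, stroke `#0000ff` → score (S464, F1788). Control points (SVG): P0=(141.682,16.578), P1=(225.563,71.934), P2=(282.617,79.279); sampled at t=k/4. Machine vertices: (141.682,250.786) → (181.946,226.109) → (218.856,207.433) → (252.413,194.758) → (282.617,188.085). Open path.

**Shape 4** — `<polyline>` open polyline, stroke `#0000ff` → score (S464, F1788). Machine vertices: (173.500,253.616) → (62.222,215.178) → (196.815,31.068) → (278.864,221.337) → (294.463,243.272) → (276.046,248.602). Open path.

**Shape 5** — `<path>` rectangle, stroke `#0000ff` → score (S464, F1788). Machine vertices: (54.976,221.218) → (83.137,221.218) → (83.137,166.853) → (54.976,166.853) → (54.976,221.218). Closed: final G1 returns to the first vertex.

G21
G90
G0 X263.854 Y89.756
M4 S464
G01 X242.992 Y140.120 F1788
G01 X192.628 Y160.982
G01 X142.264 Y140.120
G01 X121.402 Y89.756
G01 X142.264 Y39.392
G01 X192.628 Y18.530
G01 X242.992 Y39.392
G01 X263.854 Y89.756
M5
G0 X38.868 Y126.394
M4 S464
G01 X196.766 Y126.394 F1788
G01 X196.766 Y81.765
G01 X38.868 Y81.765
G01 X38.868 Y126.394
M5
G0 X141.682 Y250.786
M4 S464
G01 X181.946 Y226.109 F1788
G01 X218.856 Y207.433
G01 X252.413 Y194.758
G01 X282.617 Y188.085
M5
G0 X173.500 Y253.616
M4 S464
G01 X62.222 Y215.178 F1788
G01 X196.815 Y31.068
G01 X278.864 Y221.337
G01 X294.463 Y243.272
G01 X276.046 Y248.602
M5
G0 X54.976 Y221.218
M4 S464
G01 X83.137 Y221.218 F1788
G01 X83.137 Y166.853
G01 X54.976 Y166.853
G01 X54.976 Y221.218
M5
G0 X0.000 Y0.000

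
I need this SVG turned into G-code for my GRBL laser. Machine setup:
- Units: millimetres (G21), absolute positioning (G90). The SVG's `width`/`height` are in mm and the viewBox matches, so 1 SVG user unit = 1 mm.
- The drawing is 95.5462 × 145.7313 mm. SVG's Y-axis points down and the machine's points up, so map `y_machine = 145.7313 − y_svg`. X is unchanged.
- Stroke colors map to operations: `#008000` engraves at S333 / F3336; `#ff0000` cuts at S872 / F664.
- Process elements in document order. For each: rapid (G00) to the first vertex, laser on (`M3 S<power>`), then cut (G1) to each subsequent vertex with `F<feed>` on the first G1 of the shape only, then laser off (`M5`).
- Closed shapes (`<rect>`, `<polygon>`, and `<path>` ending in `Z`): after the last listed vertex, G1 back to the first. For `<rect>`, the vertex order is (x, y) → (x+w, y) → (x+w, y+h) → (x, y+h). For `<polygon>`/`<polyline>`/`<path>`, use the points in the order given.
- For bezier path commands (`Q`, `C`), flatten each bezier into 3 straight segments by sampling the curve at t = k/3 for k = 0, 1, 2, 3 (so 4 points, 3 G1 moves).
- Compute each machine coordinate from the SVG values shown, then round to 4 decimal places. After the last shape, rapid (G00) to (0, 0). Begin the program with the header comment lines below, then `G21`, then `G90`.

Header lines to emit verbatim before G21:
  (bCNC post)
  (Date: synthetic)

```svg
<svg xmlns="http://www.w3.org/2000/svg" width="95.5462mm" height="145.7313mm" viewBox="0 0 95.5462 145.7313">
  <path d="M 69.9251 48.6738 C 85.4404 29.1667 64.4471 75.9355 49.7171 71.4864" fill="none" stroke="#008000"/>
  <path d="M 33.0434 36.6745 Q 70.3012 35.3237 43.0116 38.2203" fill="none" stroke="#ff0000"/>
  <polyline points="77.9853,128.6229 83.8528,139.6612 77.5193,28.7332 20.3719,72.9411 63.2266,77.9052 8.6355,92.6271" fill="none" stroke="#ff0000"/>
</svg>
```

(bCNC post)
(Date: synthetic)
G21
G90
G00 X69.9251 Y97.0575
M3 S333
G1 X74.8550 Y98.8243 F3336
G1 X64.9507 Y82.5168
G1 X49.7171 Y74.2449
M5
G00 X33.0434 Y109.0568
M3 S872
G1 X50.7100 Y109.4854 F664
G1 X54.0327 Y108.9701
G1 X43.0116 Y107.5110
M5
G00 X77.9853 Y17.1084
M3 S872
G1 X83.8528 Y6.0701 F664
G1 X77.5193 Y116.9981
G1 X20.3719 Y72.7902
G1 X63.2266 Y67.8261
G1 X8.6355 Y53.1042
M5
G00 X0.0000 Y0.0000

Since the viewBox matches the mm dimensions, user units are millimetres directly. The only transform is the Y-flip y_m = 145.7313 − y_svg.

Shape 1 is a cubic bezier drawn with `<path>`. Its stroke #008000 means engrave at S333, F3336. After flipping Y the toolpath is (69.9251,97.0575) → (74.8550,98.8243) → (64.9507,82.5168) → (49.7171,74.2449).

Shape 2 is a quadratic bezier drawn with `<path>`. Its stroke #ff0000 means cut at S872, F664. After flipping Y the toolpath is (33.0434,109.0568) → (50.7100,109.4854) → (54.0327,108.9701) → (43.0116,107.5110).

Shape 3 is a open polyline drawn with `<polyline>`. Its stroke #ff0000 means cut at S872, F664. After flipping Y the toolpath is (77.9853,17.1084) → (83.8528,6.0701) → (77.5193,116.9981) → (20.3719,72.7902) → (63.2266,67.8261) → (8.6355,53.1042).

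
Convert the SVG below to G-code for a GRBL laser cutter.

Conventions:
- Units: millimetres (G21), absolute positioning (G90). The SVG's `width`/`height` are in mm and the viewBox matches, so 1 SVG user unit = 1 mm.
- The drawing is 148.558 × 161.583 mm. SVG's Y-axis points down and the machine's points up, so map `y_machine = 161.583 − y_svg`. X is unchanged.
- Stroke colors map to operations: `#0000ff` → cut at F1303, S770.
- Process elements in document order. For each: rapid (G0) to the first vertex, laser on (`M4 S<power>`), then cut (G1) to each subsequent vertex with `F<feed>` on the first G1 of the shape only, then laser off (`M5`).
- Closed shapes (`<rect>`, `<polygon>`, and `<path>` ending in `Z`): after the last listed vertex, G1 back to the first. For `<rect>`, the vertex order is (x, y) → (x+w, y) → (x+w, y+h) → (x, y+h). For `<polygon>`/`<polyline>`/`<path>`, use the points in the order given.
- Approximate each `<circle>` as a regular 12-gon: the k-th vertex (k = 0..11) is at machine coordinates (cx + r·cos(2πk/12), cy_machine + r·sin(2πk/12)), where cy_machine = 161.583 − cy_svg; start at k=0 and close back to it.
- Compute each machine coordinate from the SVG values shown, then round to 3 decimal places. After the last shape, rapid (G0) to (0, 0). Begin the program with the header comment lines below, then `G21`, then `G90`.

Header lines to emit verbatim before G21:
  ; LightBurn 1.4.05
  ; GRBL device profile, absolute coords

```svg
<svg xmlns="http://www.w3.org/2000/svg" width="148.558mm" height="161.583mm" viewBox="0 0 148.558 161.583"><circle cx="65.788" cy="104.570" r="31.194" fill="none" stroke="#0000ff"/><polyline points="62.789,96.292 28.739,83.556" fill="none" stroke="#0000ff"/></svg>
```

Since the viewBox matches the mm dimensions, user units are millimetres directly. The only transform is the Y-flip y_m = 161.583 − y_svg.

Shape 1 is a circle drawn with `<circle>`. Its stroke #0000ff means cut at S770, F1303. After flipping Y the toolpath is (96.982,57.013) → (92.803,72.610) → (81.385,84.028) → (65.788,88.207) → (50.191,84.028) → (38.773,72.610) → (34.594,57.013) → (38.773,41.416) → (50.191,29.998) → (65.788,25.819) → (81.385,29.998) → (92.803,41.416) → (96.982,57.013), returning to the start.

Shape 2 is a line segment drawn with `<polyline>`. Its stroke #0000ff means cut at S770, F1303. After flipping Y the toolpath is (62.789,65.291) → (28.739,78.027).

; LightBurn 1.4.05
; GRBL device profile, absolute coords
G21
G90
G0 X96.982 Y57.013
M4 S770
G1 X92.803 Y72.610 F1303
G1 X81.385 Y84.028
G1 X65.788 Y88.207
G1 X50.191 Y84.028
G1 X38.773 Y72.610
G1 X34.594 Y57.013
G1 X38.773 Y41.416
G1 X50.191 Y29.998
G1 X65.788 Y25.819
G1 X81.385 Y29.998
G1 X92.803 Y41.416
G1 X96.982 Y57.013
M5
G0 X62.789 Y65.291
M4 S770
G1 X28.739 Y78.027 F1303
M5
G0 X0.000 Y0.000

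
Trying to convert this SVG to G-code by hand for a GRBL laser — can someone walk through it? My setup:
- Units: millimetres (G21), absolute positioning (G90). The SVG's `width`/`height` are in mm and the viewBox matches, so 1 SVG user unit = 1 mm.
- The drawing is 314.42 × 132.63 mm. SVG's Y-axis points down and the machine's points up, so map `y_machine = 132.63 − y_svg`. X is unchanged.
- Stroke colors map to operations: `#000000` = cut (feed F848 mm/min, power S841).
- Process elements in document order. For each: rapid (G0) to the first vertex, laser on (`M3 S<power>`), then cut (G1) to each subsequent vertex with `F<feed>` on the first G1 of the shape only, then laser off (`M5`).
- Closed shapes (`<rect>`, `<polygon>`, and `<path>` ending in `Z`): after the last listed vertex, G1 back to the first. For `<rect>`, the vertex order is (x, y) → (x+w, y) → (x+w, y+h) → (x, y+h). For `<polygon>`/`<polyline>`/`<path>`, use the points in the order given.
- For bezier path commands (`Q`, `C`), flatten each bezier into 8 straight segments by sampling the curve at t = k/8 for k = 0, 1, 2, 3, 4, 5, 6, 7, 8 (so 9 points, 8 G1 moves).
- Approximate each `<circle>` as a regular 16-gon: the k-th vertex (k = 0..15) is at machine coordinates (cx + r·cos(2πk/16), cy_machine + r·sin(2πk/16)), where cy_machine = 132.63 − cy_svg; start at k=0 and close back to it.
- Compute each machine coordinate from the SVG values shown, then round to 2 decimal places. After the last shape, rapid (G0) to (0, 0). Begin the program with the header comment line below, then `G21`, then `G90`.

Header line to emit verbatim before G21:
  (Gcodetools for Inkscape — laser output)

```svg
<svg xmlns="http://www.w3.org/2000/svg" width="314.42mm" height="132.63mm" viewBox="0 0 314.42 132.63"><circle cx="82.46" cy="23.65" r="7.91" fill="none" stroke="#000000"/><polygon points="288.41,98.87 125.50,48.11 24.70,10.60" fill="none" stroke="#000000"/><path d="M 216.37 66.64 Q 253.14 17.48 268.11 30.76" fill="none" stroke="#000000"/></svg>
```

Since the viewBox matches the mm dimensions, user units are millimetres directly. The only transform is the Y-flip y_m = 132.63 − y_svg.

Shape 1 is a circle drawn with `<circle>`. Its stroke #000000 means cut at S841, F848. After flipping Y the toolpath is (90.37,108.98) → (89.77,112.01) → (88.05,114.57) → (85.49,116.29) → (82.46,116.89) → (79.43,116.29) → (76.87,114.57) → (75.15,112.01) → (74.55,108.98) → (75.15,105.95) → (76.87,103.39) → (79.43,101.67) → (82.46,101.07) → (85.49,101.67) → (88.05,103.39) → (89.77,105.95) → (90.37,108.98), returning to the start.

Shape 2 is a closed polygon drawn with `<polygon>`. Its stroke #000000 means cut at S841, F848. After flipping Y the toolpath is (288.41,33.76) → (125.50,84.52) → (24.70,122.03) → (288.41,33.76), returning to the start.

Shape 3 is a quadratic bezier drawn with `<path>`. Its stroke #000000 means cut at S841, F848. After flipping Y the toolpath is (216.37,65.99) → (225.22,77.30) → (233.39,86.67) → (240.88,94.08) → (247.69,99.54) → (253.82,103.05) → (259.26,104.61) → (264.03,104.21) → (268.11,101.87).

(Gcodetools for Inkscape — laser output)
G21
G90
G0 X90.37 Y108.98
M3 S841
G1 X89.77 Y112.01 F848
G1 X88.05 Y114.57
G1 X85.49 Y116.29
G1 X82.46 Y116.89
G1 X79.43 Y116.29
G1 X76.87 Y114.57
G1 X75.15 Y112.01
G1 X74.55 Y108.98
G1 X75.15 Y105.95
G1 X76.87 Y103.39
G1 X79.43 Y101.67
G1 X82.46 Y101.07
G1 X85.49 Y101.67
G1 X88.05 Y103.39
G1 X89.77 Y105.95
G1 X90.37 Y108.98
M5
G0 X288.41 Y33.76
M3 S841
G1 X125.50 Y84.52 F848
G1 X24.70 Y122.03
G1 X288.41 Y33.76
M5
G0 X216.37 Y65.99
M3 S841
G1 X225.22 Y77.30 F848
G1 X233.39 Y86.67
G1 X240.88 Y94.08
G1 X247.69 Y99.54
G1 X253.82 Y103.05
G1 X259.26 Y104.61
G1 X264.03 Y104.21
G1 X268.11 Y101.87
M5
G0 X0.00 Y0.00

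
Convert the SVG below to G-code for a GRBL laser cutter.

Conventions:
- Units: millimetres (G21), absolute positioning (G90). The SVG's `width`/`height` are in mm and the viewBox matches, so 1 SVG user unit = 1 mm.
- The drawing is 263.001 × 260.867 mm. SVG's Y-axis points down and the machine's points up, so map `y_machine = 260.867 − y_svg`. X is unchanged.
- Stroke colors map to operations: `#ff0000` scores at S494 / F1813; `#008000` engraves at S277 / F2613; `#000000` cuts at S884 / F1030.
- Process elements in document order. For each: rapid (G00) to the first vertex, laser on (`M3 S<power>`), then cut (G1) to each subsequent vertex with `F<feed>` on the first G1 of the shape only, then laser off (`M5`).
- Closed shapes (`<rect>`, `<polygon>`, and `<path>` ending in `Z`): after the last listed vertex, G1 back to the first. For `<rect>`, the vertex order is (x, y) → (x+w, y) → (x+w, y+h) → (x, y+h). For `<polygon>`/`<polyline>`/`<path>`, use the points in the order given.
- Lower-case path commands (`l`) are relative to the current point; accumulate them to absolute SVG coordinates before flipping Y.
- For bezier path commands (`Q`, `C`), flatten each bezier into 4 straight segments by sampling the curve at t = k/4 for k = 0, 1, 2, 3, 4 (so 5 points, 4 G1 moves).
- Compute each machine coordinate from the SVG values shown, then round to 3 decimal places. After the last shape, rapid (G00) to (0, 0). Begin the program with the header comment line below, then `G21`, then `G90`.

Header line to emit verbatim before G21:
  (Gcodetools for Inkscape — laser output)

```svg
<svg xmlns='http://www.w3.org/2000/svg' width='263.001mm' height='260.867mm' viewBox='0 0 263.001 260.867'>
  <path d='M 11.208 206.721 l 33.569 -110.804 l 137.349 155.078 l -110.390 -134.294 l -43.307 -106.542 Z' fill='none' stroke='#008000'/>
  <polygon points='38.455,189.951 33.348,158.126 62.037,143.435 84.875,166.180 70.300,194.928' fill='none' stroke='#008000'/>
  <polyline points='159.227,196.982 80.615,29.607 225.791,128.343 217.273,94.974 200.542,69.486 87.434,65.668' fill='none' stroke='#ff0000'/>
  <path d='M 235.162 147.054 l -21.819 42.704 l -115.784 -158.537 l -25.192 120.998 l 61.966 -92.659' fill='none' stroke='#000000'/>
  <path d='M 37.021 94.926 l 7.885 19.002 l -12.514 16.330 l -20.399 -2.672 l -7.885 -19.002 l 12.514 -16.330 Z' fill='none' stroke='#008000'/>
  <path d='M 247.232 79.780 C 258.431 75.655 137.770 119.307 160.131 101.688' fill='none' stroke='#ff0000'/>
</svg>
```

Since the viewBox matches the mm dimensions, user units are millimetres directly. The only transform is the Y-flip y_m = 260.867 − y_svg.

Shape 1 is a closed polygon drawn with `<path>`. Its stroke #008000 means engrave at S277, F2613. After flipping Y the toolpath is (11.208,54.146) → (44.777,164.950) → (182.126,9.872) → (71.736,144.166) → (28.429,250.708) → (11.208,54.146), returning to the start.

Shape 2 is a regular polygon drawn with `<polygon>`. Its stroke #008000 means engrave at S277, F2613. After flipping Y the toolpath is (38.455,70.916) → (33.348,102.741) → (62.037,117.432) → (84.875,94.687) → (70.300,65.939) → (38.455,70.916), returning to the start.

Shape 3 is a open polyline drawn with `<polyline>`. Its stroke #ff0000 means score at S494, F1813. After flipping Y the toolpath is (159.227,63.885) → (80.615,231.260) → (225.791,132.524) → (217.273,165.893) → (200.542,191.381) → (87.434,195.199).

Shape 4 is a open polyline drawn with `<path>`. Its stroke #000000 means cut at S884, F1030. After flipping Y the toolpath is (235.162,113.813) → (213.343,71.109) → (97.559,229.646) → (72.367,108.648) → (134.333,201.307).

Shape 5 is a regular polygon drawn with `<path>`. Its stroke #008000 means engrave at S277, F2613. After flipping Y the toolpath is (37.021,165.941) → (44.906,146.939) → (32.392,130.609) → (11.993,133.281) → (4.108,152.283) → (16.622,168.613) → (37.021,165.941), returning to the start.

Shape 6 is a cubic bezier drawn with `<path>`. Its stroke #ff0000 means score at S494, F1813. After flipping Y the toolpath is (247.232,181.087) → (235.203,176.926) → (199.496,165.073) → (165.882,155.749) → (160.131,159.179).

(Gcodetools for Inkscape — laser output)
G21
G90
G00 X11.208 Y54.146
M3 S277
G1 X44.777 Y164.950 F2613
G1 X182.126 Y9.872
G1 X71.736 Y144.166
G1 X28.429 Y250.708
G1 X11.208 Y54.146
M5
G00 X38.455 Y70.916
M3 S277
G1 X33.348 Y102.741 F2613
G1 X62.037 Y117.432
G1 X84.875 Y94.687
G1 X70.300 Y65.939
G1 X38.455 Y70.916
M5
G00 X159.227 Y63.885
M3 S494
G1 X80.615 Y231.260 F1813
G1 X225.791 Y132.524
G1 X217.273 Y165.893
G1 X200.542 Y191.381
G1 X87.434 Y195.199
M5
G00 X235.162 Y113.813
M3 S884
G1 X213.343 Y71.109 F1030
G1 X97.559 Y229.646
G1 X72.367 Y108.648
G1 X134.333 Y201.307
M5
G00 X37.021 Y165.941
M3 S277
G1 X44.906 Y146.939 F2613
G1 X32.392 Y130.609
G1 X11.993 Y133.281
G1 X4.108 Y152.283
G1 X16.622 Y168.613
G1 X37.021 Y165.941
M5
G00 X247.232 Y181.087
M3 S494
G1 X235.203 Y176.926 F1813
G1 X199.496 Y165.073
G1 X165.882 Y155.749
G1 X160.131 Y159.179
M5
G00 X0.000 Y0.000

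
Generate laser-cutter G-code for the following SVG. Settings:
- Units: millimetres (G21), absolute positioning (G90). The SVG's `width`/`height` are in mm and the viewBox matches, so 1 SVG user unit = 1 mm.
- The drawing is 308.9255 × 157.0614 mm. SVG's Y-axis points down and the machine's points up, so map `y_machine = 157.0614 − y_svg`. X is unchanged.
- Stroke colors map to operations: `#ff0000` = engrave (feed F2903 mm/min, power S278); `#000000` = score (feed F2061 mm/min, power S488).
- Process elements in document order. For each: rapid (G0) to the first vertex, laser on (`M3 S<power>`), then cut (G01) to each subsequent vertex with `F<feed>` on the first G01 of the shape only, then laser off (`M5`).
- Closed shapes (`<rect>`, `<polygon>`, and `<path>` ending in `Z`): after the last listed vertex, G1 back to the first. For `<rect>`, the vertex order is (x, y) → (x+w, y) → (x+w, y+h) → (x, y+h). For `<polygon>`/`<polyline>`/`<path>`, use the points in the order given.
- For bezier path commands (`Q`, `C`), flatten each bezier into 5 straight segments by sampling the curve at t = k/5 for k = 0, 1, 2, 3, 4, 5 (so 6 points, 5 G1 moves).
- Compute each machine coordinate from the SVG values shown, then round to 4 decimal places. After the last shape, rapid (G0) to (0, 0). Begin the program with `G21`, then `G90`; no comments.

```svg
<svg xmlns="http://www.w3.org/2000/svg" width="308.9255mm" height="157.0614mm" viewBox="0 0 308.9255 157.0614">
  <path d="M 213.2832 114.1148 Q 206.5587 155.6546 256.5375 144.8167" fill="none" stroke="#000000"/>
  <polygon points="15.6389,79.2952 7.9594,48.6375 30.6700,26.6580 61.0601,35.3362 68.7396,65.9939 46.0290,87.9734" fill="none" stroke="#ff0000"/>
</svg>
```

Since the viewBox matches the mm dimensions, user units are millimetres directly. The only transform is the Y-flip y_m = 157.0614 − y_svg.

Shape 1 is a quadratic bezier drawn with `<path>`. Its stroke #000000 means score at S488, F2061. After flipping Y the toolpath is (213.2832,42.9466) → (212.8615,28.4258) → (216.9761,18.0952) → (225.6270,11.9548) → (238.8141,10.0046) → (256.5375,12.2447).

Shape 2 is a regular polygon drawn with `<polygon>`. Its stroke #ff0000 means engrave at S278, F2903. After flipping Y the toolpath is (15.6389,77.7662) → (7.9594,108.4239) → (30.6700,130.4034) → (61.0601,121.7252) → (68.7396,91.0675) → (46.0290,69.0880) → (15.6389,77.7662), returning to the start.

G21
G90
G0 X213.2832 Y42.9466
M3 S488
G01 X212.8615 Y28.4258 F2061
G01 X216.9761 Y18.0952
G01 X225.6270 Y11.9548
G01 X238.8141 Y10.0046
G01 X256.5375 Y12.2447
M5
G0 X15.6389 Y77.7662
M3 S278
G01 X7.9594 Y108.4239 F2903
G01 X30.6700 Y130.4034
G01 X61.0601 Y121.7252
G01 X68.7396 Y91.0675
G01 X46.0290 Y69.0880
G01 X15.6389 Y77.7662
M5
G0 X0.0000 Y0.0000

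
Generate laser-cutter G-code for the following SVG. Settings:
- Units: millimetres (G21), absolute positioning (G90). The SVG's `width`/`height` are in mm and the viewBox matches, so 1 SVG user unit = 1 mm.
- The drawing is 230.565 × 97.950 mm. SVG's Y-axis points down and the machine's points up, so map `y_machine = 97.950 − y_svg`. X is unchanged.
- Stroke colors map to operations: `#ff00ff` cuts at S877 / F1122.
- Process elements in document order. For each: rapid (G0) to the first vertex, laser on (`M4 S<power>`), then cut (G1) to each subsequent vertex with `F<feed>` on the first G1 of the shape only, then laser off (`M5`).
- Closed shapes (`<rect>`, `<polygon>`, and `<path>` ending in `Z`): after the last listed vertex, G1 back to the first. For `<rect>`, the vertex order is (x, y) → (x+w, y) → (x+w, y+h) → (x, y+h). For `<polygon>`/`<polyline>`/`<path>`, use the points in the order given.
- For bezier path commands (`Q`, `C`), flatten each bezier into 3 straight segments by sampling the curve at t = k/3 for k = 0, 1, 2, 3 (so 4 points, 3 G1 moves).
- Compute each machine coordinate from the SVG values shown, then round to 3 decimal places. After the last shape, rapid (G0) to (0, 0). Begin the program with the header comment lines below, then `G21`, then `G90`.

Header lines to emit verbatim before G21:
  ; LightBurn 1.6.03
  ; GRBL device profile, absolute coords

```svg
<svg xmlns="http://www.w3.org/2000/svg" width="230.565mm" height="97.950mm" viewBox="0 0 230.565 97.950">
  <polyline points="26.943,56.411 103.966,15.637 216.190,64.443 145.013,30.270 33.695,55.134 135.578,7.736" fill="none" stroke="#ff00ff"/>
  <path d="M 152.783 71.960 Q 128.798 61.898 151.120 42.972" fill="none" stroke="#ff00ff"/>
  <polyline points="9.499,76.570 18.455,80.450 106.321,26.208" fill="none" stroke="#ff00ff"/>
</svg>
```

; LightBurn 1.6.03
; GRBL device profile, absolute coords
G21
G90
G0 X26.943 Y41.539
M4 S877
G1 X103.966 Y82.313 F1122
G1 X216.190 Y33.507
G1 X145.013 Y67.680
G1 X33.695 Y42.816
G1 X135.578 Y90.214
M5
G0 X152.783 Y25.990
M4 S877
G1 X141.938 Y33.683 F1122
G1 X141.384 Y43.346
G1 X151.120 Y54.978
M5
G0 X9.499 Y21.380
M4 S877
G1 X18.455 Y17.500 F1122
G1 X106.321 Y71.742
M5
G0 X0.000 Y0.000

1 u = 1 mm; y_m = 97.950 − y.

[1] `<polyline>` open polyline, #ff00ff→cut S877 F1122: (26.943,41.539) → (103.966,82.313) → (216.190,33.507) → (145.013,67.680) → (33.695,42.816) → (135.578,90.214)

[2] `<path>` quadratic bezier, #ff00ff→cut S877 F1122: (152.783,25.990) → (141.938,33.683) → (141.384,43.346) → (151.120,54.978)

[3] `<polyline>` open polyline, #ff00ff→cut S877 F1122: (9.499,21.380) → (18.455,17.500) → (106.321,71.742)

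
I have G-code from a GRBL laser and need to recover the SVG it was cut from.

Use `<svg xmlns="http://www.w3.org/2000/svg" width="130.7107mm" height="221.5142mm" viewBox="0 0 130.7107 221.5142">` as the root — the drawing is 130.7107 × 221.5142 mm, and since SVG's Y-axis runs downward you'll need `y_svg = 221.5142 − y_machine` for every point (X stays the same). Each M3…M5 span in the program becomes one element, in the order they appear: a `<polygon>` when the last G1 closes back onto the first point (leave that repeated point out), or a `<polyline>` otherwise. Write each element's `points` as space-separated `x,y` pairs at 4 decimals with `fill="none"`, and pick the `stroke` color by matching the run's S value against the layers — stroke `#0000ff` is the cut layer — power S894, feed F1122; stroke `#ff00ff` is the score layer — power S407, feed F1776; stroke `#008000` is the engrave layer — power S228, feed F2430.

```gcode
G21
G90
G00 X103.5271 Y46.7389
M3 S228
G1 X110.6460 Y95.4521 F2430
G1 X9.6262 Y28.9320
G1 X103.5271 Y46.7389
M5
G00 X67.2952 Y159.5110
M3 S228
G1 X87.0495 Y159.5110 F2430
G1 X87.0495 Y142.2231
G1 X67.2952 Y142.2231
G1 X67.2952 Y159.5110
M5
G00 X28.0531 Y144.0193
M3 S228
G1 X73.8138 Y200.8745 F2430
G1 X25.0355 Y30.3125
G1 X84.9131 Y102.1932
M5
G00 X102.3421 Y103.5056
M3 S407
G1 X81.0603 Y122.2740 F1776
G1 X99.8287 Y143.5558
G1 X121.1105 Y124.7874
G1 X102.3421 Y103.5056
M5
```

y_svg = 221.5142 − y_m.

[1] S228→`#008000` (engrave); closed run; points: 103.5271,174.7753 110.6460,126.0621 9.6262,192.5822

[2] S228→`#008000` (engrave); closed run; points: 67.2952,62.0032 87.0495,62.0032 87.0495,79.2911 67.2952,79.2911

[3] S228→`#008000` (engrave); open run; points: 28.0531,77.4949 73.8138,20.6397 25.0355,191.2017 84.9131,119.3210

[4] S407→`#ff00ff` (score); closed run; points: 102.3421,118.0086 81.0603,99.2402 99.8287,77.9584 121.1105,96.7268

<svg xmlns="http://www.w3.org/2000/svg" width="130.7107mm" height="221.5142mm" viewBox="0 0 130.7107 221.5142">
  <polygon points="103.5271,174.7753 110.6460,126.0621 9.6262,192.5822" fill="none" stroke="#008000"/>
  <polygon points="67.2952,62.0032 87.0495,62.0032 87.0495,79.2911 67.2952,79.2911" fill="none" stroke="#008000"/>
  <polyline points="28.0531,77.4949 73.8138,20.6397 25.0355,191.2017 84.9131,119.3210" fill="none" stroke="#008000"/>
  <polygon points="102.3421,118.0086 81.0603,99.2402 99.8287,77.9584 121.1105,96.7268" fill="none" stroke="#ff00ff"/>
</svg>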